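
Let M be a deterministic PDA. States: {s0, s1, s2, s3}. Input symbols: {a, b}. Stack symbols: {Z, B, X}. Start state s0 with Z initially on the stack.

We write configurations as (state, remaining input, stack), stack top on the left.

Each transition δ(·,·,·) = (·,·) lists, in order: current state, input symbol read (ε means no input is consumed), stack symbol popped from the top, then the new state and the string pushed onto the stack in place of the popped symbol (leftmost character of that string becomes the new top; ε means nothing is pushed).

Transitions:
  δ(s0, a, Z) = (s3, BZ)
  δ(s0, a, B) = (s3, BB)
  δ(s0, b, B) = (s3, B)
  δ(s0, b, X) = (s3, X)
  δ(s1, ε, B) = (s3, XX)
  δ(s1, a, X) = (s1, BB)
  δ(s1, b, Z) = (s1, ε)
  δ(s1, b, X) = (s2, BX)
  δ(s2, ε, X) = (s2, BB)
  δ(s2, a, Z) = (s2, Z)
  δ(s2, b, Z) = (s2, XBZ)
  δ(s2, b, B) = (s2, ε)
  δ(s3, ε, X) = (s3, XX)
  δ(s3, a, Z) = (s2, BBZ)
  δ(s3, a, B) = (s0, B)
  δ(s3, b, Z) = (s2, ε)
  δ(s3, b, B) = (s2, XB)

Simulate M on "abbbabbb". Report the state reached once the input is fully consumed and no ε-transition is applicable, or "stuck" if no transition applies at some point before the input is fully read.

(s0, abbbabbb, Z)
  read a, top Z: go to s3, push BZ → (s3, bbbabbb, BZ)
  read b, top B: go to s2, push XB → (s2, bbabbb, XBZ)
  ε-move, top X: go to s2, push BB → (s2, bbabbb, BBBZ)
  read b, top B: go to s2, push ε → (s2, babbb, BBZ)
  read b, top B: go to s2, push ε → (s2, abbb, BZ)
No transition for (s2, a, top B); M blocks with input abbb remaining.

stuck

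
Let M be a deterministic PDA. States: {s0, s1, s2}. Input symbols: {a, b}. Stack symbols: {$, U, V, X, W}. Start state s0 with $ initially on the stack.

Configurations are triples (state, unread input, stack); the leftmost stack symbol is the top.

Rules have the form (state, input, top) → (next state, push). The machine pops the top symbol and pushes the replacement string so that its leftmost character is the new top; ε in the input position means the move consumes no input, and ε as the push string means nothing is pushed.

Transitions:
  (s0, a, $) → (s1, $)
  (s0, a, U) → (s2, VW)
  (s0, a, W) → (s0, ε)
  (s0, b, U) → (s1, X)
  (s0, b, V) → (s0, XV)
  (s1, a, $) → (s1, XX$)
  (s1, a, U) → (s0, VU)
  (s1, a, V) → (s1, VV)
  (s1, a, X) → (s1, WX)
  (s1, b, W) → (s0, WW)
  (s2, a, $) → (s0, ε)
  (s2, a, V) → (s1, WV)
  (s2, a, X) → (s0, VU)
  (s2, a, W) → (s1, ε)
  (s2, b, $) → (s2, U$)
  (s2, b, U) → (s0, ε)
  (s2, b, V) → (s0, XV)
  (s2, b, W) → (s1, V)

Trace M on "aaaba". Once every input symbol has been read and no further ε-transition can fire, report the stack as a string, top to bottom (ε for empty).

(s0, aaaba, $) ⊢ (s1, aaba, $) ⊢ (s1, aba, XX$) ⊢ (s1, ba, WXX$) ⊢ (s0, a, WWXX$) ⊢ (s0, ε, WXX$)
All input consumed in state s0 with stack WXX$.

WXX$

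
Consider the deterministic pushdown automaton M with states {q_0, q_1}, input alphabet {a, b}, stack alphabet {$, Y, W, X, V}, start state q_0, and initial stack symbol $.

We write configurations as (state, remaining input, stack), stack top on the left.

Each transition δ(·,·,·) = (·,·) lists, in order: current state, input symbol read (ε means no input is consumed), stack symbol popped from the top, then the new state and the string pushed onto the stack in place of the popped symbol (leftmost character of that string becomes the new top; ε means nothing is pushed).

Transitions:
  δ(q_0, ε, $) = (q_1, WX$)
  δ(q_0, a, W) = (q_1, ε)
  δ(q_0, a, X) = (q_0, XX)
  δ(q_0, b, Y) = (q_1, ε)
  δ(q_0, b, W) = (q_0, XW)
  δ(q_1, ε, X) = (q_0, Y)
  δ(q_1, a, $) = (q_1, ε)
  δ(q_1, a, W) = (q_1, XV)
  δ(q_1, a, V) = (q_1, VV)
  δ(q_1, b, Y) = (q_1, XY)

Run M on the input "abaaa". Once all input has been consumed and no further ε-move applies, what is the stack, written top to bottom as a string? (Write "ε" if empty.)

(q_0, abaaa, $)
  ε-move, top $: go to q_1, push WX$ → (q_1, abaaa, WX$)
  read a, top W: go to q_1, push XV → (q_1, baaa, XVX$)
  ε-move, top X: go to q_0, push Y → (q_0, baaa, YVX$)
  read b, top Y: go to q_1, push ε → (q_1, aaa, VX$)
  read a, top V: go to q_1, push VV → (q_1, aa, VVX$)
  read a, top V: go to q_1, push VV → (q_1, a, VVVX$)
  read a, top V: go to q_1, push VV → (q_1, ε, VVVVX$)
All input consumed in state q_1 with stack VVVVX$.

VVVVX$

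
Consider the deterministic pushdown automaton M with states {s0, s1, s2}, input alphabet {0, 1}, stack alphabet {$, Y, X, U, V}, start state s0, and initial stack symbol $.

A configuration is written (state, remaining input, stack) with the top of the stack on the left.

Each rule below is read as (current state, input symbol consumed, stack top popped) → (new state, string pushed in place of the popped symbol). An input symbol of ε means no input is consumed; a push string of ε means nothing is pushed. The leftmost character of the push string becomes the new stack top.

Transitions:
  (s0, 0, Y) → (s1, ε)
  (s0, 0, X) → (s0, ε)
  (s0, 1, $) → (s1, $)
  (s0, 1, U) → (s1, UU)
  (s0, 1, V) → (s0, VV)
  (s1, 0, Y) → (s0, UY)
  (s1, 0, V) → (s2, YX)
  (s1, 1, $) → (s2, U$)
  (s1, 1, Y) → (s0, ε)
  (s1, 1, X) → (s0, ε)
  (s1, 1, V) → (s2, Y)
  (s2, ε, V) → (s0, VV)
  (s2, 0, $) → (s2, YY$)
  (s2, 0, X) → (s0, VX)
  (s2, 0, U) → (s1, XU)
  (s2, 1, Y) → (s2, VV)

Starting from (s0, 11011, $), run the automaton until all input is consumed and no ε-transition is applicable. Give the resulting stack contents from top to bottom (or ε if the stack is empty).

(s0, 11011, $)
  read 1, top $: go to s1, push $ → (s1, 1011, $)
  read 1, top $: go to s2, push U$ → (s2, 011, U$)
  read 0, top U: go to s1, push XU → (s1, 11, XU$)
  read 1, top X: go to s0, push ε → (s0, 1, U$)
  read 1, top U: go to s1, push UU → (s1, ε, UU$)
All input consumed in state s1 with stack UU$.

UU$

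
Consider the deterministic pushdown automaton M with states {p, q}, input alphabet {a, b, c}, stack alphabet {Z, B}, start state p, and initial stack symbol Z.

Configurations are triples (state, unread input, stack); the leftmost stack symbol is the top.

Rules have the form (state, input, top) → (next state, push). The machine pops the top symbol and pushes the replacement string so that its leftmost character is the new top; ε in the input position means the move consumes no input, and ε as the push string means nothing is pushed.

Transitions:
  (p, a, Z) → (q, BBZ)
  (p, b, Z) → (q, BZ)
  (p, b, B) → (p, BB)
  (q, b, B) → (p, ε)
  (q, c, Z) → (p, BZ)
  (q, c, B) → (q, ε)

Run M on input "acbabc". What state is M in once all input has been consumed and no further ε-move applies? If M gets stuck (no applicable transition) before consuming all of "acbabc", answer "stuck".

stuck

(p, acbabc, Z)
  read a, top Z: go to q, push BBZ → (q, cbabc, BBZ)
  read c, top B: go to q, push ε → (q, babc, BZ)
  read b, top B: go to p, push ε → (p, abc, Z)
  read a, top Z: go to q, push BBZ → (q, bc, BBZ)
  read b, top B: go to p, push ε → (p, c, BZ)
No transition for (p, c, top B); M blocks with input c remaining.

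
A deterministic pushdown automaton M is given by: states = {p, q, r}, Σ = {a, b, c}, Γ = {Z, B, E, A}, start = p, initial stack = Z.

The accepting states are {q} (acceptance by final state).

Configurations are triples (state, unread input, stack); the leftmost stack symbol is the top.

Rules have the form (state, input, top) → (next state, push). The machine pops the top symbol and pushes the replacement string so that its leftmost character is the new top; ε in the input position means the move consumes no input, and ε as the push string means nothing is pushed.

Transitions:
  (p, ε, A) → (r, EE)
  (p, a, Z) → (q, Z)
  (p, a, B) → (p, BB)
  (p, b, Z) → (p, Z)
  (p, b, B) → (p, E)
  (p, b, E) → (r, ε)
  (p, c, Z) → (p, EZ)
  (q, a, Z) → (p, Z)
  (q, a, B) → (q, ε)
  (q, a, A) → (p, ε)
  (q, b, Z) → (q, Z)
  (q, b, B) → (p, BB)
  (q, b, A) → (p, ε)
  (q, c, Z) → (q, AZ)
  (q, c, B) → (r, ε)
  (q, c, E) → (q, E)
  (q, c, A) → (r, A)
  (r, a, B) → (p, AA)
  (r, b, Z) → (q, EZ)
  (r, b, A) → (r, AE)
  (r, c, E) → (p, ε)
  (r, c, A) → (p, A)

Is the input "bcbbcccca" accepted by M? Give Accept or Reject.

Reject

(p, bcbbcccca, Z)
  read b, top Z: go to p, push Z → (p, cbbcccca, Z)
  read c, top Z: go to p, push EZ → (p, bbcccca, EZ)
  read b, top E: go to r, push ε → (r, bcccca, Z)
  read b, top Z: go to q, push EZ → (q, cccca, EZ)
  read c, top E: go to q, push E → (q, ccca, EZ)
  read c, top E: go to q, push E → (q, cca, EZ)
  read c, top E: go to q, push E → (q, ca, EZ)
  read c, top E: go to q, push E → (q, a, EZ)
No transition applies at (q, a, EZ); input not fully consumed.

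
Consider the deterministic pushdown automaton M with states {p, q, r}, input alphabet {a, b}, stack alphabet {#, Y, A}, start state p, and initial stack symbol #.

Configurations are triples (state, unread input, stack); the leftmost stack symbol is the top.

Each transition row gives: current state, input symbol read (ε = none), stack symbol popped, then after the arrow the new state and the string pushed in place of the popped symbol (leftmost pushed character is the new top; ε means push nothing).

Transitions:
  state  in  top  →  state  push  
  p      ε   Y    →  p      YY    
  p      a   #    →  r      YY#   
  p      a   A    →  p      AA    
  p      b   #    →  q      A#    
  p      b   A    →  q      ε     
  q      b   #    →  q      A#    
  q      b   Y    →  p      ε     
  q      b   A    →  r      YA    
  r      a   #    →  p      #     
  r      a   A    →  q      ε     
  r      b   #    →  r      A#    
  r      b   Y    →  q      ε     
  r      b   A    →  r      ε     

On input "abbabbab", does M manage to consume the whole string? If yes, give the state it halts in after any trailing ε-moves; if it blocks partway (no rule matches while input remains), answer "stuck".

(p, abbabbab, #) ⊢ (r, bbabbab, YY#) ⊢ (q, babbab, Y#) ⊢ (p, abbab, #) ⊢ (r, bbab, YY#) ⊢ (q, bab, Y#) ⊢ (p, ab, #) ⊢ (r, b, YY#) ⊢ (q, ε, Y#)
All input consumed; M is in state q.

q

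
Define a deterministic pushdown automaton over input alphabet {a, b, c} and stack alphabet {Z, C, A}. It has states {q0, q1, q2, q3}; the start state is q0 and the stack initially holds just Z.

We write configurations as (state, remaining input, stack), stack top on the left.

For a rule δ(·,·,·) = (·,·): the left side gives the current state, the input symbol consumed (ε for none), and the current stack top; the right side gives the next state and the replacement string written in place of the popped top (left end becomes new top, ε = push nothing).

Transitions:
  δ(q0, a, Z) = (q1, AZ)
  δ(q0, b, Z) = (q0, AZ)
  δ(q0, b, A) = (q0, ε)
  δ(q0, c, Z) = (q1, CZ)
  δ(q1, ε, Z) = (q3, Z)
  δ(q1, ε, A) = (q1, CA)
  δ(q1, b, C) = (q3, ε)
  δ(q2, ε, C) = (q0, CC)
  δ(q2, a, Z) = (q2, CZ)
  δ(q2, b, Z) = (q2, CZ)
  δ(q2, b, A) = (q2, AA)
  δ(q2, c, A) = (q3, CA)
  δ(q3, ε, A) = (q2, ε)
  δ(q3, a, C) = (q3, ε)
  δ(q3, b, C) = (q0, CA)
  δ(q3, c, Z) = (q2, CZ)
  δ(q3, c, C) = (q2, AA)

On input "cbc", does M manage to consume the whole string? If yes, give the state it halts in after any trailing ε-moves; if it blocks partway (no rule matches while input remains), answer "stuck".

(q0, cbc, Z)
  read c, top Z: go to q1, push CZ → (q1, bc, CZ)
  read b, top C: go to q3, push ε → (q3, c, Z)
  read c, top Z: go to q2, push CZ → (q2, ε, CZ)
  ε-move, top C: go to q0, push CC → (q0, ε, CCZ)
All input consumed; M is in state q0.

q0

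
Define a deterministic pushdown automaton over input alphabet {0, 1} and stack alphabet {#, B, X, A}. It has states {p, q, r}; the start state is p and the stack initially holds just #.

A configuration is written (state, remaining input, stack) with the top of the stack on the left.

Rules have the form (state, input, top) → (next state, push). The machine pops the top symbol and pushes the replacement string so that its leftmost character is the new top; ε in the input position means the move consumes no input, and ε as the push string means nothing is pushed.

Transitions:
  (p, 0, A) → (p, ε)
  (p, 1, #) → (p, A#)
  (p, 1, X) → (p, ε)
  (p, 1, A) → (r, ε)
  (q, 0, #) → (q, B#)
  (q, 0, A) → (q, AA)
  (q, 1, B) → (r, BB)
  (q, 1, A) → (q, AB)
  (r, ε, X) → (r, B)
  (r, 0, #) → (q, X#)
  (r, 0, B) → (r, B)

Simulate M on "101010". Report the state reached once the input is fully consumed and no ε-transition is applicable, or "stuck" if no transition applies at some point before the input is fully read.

p

(p, 101010, #) ⊢ (p, 01010, A#) ⊢ (p, 1010, #) ⊢ (p, 010, A#) ⊢ (p, 10, #) ⊢ (p, 0, A#) ⊢ (p, ε, #)
All input consumed; M is in state p.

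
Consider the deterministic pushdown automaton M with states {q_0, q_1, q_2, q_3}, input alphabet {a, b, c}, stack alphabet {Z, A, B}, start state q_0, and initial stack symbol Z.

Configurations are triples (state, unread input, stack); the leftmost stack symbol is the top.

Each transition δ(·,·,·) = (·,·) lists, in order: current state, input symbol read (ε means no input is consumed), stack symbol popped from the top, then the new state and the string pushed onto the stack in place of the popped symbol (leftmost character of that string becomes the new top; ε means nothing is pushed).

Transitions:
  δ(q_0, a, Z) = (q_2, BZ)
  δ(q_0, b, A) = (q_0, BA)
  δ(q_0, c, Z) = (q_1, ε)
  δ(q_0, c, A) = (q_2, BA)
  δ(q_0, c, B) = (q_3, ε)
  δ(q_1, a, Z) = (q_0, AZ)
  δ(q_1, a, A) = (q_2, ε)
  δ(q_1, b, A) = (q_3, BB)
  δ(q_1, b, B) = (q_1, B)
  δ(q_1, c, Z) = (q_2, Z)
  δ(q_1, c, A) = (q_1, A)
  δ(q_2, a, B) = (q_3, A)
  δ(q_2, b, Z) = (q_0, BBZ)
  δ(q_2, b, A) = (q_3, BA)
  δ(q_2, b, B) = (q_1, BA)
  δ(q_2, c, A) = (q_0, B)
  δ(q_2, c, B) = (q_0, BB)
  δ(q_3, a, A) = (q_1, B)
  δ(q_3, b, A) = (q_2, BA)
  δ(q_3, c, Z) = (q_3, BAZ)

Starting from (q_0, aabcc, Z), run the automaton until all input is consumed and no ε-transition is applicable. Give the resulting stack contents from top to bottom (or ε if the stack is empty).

(q_0, aabcc, Z)
  read a, top Z: go to q_2, push BZ → (q_2, abcc, BZ)
  read a, top B: go to q_3, push A → (q_3, bcc, AZ)
  read b, top A: go to q_2, push BA → (q_2, cc, BAZ)
  read c, top B: go to q_0, push BB → (q_0, c, BBAZ)
  read c, top B: go to q_3, push ε → (q_3, ε, BAZ)
All input consumed in state q_3 with stack BAZ.

BAZ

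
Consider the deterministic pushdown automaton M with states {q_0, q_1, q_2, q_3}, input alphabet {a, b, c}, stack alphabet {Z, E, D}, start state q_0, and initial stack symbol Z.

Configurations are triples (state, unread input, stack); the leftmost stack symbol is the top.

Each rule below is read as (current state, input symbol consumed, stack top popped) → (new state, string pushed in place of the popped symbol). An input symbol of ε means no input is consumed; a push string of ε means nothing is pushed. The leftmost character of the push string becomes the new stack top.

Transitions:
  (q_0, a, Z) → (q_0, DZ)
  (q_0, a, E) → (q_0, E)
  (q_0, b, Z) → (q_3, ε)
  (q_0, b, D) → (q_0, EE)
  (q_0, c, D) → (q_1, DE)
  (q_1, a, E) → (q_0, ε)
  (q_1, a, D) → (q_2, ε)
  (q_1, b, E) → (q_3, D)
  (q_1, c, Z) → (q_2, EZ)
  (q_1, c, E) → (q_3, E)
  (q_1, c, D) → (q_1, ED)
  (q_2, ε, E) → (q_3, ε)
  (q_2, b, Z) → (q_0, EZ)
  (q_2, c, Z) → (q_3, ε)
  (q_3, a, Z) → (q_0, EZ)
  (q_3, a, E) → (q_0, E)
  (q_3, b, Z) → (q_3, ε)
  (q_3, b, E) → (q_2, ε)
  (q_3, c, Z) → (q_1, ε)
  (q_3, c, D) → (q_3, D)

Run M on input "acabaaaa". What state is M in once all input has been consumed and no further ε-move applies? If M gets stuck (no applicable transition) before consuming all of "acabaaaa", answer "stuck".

stuck

(q_0, acabaaaa, Z)
  read a, top Z: go to q_0, push DZ → (q_0, cabaaaa, DZ)
  read c, top D: go to q_1, push DE → (q_1, abaaaa, DEZ)
  read a, top D: go to q_2, push ε → (q_2, baaaa, EZ)
  ε-move, top E: go to q_3, push ε → (q_3, baaaa, Z)
  read b, top Z: go to q_3, push ε → (q_3, aaaa, ε)
No transition for (q_3, a, top ε); M blocks with input aaaa remaining.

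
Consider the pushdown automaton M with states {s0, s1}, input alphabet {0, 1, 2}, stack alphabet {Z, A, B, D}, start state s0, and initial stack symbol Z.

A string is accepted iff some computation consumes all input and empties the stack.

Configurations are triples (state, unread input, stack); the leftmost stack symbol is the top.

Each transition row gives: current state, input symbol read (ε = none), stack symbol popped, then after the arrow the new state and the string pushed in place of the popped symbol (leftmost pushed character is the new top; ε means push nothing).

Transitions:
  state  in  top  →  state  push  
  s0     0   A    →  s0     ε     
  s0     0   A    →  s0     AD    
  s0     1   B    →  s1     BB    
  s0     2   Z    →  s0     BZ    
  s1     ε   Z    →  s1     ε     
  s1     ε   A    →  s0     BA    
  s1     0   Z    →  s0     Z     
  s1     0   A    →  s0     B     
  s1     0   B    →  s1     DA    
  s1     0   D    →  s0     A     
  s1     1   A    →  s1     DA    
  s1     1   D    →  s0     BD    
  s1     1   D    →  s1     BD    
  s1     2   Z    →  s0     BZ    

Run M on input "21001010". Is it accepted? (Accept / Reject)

No computation consumes all input and empties the stack.

Reject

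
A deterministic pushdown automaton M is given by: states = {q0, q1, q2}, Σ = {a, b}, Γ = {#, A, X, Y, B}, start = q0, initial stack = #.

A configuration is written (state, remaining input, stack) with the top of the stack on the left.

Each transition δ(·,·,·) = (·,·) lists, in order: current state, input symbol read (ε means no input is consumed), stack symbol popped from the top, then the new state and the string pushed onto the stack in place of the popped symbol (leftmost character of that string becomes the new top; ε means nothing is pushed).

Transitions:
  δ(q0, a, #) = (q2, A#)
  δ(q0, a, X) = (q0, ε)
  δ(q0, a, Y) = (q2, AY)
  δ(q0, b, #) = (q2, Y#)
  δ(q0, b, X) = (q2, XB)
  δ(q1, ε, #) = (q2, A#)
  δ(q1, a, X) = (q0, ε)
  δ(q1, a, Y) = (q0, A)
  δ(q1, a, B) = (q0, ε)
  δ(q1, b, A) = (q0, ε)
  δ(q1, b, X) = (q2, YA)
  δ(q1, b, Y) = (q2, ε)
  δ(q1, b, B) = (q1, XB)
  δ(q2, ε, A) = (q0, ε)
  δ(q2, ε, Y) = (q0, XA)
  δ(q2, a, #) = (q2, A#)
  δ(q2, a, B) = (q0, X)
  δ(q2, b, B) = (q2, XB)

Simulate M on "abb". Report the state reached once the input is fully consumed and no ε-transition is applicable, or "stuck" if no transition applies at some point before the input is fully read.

q2

(q0, abb, #)
  read a, top #: go to q2, push A# → (q2, bb, A#)
  ε-move, top A: go to q0, push ε → (q0, bb, #)
  read b, top #: go to q2, push Y# → (q2, b, Y#)
  ε-move, top Y: go to q0, push XA → (q0, b, XA#)
  read b, top X: go to q2, push XB → (q2, ε, XBA#)
All input consumed; M is in state q2.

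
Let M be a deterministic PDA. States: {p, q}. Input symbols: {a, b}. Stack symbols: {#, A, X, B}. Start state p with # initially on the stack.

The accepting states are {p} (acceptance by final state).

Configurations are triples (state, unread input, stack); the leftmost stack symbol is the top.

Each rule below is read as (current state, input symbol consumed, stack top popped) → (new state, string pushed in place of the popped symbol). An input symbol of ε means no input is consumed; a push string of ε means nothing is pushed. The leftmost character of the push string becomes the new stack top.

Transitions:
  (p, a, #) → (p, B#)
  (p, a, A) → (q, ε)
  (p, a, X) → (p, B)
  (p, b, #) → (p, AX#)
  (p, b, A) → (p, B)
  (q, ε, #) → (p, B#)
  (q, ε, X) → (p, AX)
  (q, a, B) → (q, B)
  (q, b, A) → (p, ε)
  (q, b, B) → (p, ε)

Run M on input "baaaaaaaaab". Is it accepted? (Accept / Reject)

Accept

(p, baaaaaaaaab, #) ⊢ (p, aaaaaaaaab, AX#) ⊢ (q, aaaaaaaab, X#) ⊢ (p, aaaaaaaab, AX#) ⊢ (q, aaaaaaab, X#) ⊢ (p, aaaaaaab, AX#) ⊢ (q, aaaaaab, X#) ⊢ (p, aaaaaab, AX#) ⊢ (q, aaaaab, X#) ⊢ (p, aaaaab, AX#) ⊢ (q, aaaab, X#) ⊢ (p, aaaab, AX#) ⊢ (q, aaab, X#) ⊢ (p, aaab, AX#) ⊢ (q, aab, X#) ⊢ (p, aab, AX#) ⊢ (q, ab, X#) ⊢ (p, ab, AX#) ⊢ (q, b, X#) ⊢ (p, b, AX#) ⊢ (p, ε, BX#)
All input consumed; state p ∈ F.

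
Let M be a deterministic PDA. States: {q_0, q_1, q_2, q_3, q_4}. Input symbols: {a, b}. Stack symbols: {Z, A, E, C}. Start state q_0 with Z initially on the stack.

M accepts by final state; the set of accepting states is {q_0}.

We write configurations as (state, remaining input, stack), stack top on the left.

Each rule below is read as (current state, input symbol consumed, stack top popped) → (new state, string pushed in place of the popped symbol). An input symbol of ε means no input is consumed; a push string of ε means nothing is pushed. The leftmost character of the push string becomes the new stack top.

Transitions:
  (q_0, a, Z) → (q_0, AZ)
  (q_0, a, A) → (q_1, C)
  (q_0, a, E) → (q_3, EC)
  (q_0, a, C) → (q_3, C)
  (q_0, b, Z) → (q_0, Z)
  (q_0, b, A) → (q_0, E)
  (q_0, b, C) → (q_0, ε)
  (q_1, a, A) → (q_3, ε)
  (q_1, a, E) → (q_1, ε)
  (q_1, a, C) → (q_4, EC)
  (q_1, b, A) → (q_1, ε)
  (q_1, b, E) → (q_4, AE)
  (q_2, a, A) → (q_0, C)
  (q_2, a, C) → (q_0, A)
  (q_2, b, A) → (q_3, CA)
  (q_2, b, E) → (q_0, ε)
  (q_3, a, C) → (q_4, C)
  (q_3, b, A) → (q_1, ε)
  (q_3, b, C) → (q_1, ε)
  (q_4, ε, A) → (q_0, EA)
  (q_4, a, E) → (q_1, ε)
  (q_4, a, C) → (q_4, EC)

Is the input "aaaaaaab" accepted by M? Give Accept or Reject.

Reject

(q_0, aaaaaaab, Z)
  read a, top Z: go to q_0, push AZ → (q_0, aaaaaab, AZ)
  read a, top A: go to q_1, push C → (q_1, aaaaab, CZ)
  read a, top C: go to q_4, push EC → (q_4, aaaab, ECZ)
  read a, top E: go to q_1, push ε → (q_1, aaab, CZ)
  read a, top C: go to q_4, push EC → (q_4, aab, ECZ)
  read a, top E: go to q_1, push ε → (q_1, ab, CZ)
  read a, top C: go to q_4, push EC → (q_4, b, ECZ)
No transition applies at (q_4, b, ECZ); input not fully consumed.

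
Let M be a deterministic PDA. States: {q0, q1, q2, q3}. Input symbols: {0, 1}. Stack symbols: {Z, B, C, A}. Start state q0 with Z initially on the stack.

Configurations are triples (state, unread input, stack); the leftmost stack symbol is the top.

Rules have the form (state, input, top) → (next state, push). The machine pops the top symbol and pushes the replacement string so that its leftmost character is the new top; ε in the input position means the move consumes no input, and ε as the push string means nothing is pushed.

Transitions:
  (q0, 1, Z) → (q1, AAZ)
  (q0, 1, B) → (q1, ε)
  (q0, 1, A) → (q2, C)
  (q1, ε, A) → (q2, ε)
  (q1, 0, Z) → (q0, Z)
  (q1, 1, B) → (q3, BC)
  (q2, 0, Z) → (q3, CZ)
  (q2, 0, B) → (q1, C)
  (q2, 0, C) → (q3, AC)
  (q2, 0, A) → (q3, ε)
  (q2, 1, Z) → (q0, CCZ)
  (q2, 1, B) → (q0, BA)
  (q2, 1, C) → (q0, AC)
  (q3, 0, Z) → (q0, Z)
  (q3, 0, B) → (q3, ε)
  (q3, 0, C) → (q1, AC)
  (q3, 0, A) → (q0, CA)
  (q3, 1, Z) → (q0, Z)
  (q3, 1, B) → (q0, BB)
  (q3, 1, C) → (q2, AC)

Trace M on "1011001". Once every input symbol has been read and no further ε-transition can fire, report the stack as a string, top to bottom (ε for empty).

(q0, 1011001, Z) ⊢ (q1, 011001, AAZ) ⊢ (q2, 011001, AZ) ⊢ (q3, 11001, Z) ⊢ (q0, 1001, Z) ⊢ (q1, 001, AAZ) ⊢ (q2, 001, AZ) ⊢ (q3, 01, Z) ⊢ (q0, 1, Z) ⊢ (q1, ε, AAZ) ⊢ (q2, ε, AZ)
All input consumed in state q2 with stack AZ.

AZ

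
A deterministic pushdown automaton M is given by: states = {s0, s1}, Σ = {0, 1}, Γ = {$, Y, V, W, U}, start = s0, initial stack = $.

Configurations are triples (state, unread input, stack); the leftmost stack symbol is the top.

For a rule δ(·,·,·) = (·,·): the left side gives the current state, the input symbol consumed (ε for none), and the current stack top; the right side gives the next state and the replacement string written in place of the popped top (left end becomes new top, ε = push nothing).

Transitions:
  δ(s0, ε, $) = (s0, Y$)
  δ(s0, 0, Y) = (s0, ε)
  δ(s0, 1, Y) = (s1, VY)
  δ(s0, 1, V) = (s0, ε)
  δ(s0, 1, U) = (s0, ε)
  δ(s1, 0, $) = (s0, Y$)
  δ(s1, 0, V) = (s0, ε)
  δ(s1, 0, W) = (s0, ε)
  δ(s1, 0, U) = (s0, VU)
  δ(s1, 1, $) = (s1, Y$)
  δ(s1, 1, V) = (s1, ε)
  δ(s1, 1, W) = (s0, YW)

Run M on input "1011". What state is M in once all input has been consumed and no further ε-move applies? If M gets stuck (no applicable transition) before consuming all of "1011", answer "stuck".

(s0, 1011, $)
  ε-move, top $: go to s0, push Y$ → (s0, 1011, Y$)
  read 1, top Y: go to s1, push VY → (s1, 011, VY$)
  read 0, top V: go to s0, push ε → (s0, 11, Y$)
  read 1, top Y: go to s1, push VY → (s1, 1, VY$)
  read 1, top V: go to s1, push ε → (s1, ε, Y$)
All input consumed; M is in state s1.

s1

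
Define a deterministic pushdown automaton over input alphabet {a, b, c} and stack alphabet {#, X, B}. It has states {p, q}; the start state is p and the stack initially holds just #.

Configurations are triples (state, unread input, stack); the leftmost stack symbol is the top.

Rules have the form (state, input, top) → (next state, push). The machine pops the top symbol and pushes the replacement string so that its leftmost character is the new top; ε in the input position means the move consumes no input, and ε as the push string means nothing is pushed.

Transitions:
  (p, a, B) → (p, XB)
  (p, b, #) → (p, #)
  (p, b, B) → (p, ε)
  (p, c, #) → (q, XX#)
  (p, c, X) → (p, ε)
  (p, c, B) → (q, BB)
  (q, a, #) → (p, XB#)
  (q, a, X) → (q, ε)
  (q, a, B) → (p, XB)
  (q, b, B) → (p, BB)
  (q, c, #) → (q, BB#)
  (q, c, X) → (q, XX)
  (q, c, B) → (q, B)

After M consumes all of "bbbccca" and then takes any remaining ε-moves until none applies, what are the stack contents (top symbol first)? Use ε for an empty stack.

(p, bbbccca, #)
  read b, top #: go to p, push # → (p, bbccca, #)
  read b, top #: go to p, push # → (p, bccca, #)
  read b, top #: go to p, push # → (p, ccca, #)
  read c, top #: go to q, push XX# → (q, cca, XX#)
  read c, top X: go to q, push XX → (q, ca, XXX#)
  read c, top X: go to q, push XX → (q, a, XXXX#)
  read a, top X: go to q, push ε → (q, ε, XXX#)
All input consumed in state q with stack XXX#.

XXX#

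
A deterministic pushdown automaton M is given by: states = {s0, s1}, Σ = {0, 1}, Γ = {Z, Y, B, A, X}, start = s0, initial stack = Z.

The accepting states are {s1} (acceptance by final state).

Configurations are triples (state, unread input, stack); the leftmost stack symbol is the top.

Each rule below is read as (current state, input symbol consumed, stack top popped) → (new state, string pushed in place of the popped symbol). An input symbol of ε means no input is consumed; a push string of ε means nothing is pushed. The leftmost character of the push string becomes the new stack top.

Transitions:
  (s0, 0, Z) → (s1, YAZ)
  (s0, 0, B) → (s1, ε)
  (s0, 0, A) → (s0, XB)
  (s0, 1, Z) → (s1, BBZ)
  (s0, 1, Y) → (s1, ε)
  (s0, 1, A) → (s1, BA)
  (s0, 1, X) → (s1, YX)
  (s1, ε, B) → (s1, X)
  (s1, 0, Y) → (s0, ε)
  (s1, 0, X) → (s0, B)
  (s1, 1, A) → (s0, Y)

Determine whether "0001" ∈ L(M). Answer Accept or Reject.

(s0, 0001, Z)
  read 0, top Z: go to s1, push YAZ → (s1, 001, YAZ)
  read 0, top Y: go to s0, push ε → (s0, 01, AZ)
  read 0, top A: go to s0, push XB → (s0, 1, XBZ)
  read 1, top X: go to s1, push YX → (s1, ε, YXBZ)
All input consumed; state s1 ∈ F.

Accept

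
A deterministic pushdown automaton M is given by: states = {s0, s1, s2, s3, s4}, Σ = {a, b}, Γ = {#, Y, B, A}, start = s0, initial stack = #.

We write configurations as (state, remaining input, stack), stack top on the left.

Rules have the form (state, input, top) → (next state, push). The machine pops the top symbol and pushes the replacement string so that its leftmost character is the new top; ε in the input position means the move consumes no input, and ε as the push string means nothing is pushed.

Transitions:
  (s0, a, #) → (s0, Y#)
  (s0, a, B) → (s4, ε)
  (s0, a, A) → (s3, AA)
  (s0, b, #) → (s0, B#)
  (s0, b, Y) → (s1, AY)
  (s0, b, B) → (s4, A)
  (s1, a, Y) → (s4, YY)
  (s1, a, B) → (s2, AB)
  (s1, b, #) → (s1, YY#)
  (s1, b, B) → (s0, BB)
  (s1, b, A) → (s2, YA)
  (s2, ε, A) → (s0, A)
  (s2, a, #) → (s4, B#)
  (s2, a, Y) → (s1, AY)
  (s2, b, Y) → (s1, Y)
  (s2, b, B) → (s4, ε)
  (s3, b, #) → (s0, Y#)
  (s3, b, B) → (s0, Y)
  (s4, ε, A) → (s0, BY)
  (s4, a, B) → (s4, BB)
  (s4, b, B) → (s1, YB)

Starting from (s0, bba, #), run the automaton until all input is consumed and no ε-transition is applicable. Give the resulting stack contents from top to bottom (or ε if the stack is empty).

Y#

(s0, bba, #)
  read b, top #: go to s0, push B# → (s0, ba, B#)
  read b, top B: go to s4, push A → (s4, a, A#)
  ε-move, top A: go to s0, push BY → (s0, a, BY#)
  read a, top B: go to s4, push ε → (s4, ε, Y#)
All input consumed in state s4 with stack Y#.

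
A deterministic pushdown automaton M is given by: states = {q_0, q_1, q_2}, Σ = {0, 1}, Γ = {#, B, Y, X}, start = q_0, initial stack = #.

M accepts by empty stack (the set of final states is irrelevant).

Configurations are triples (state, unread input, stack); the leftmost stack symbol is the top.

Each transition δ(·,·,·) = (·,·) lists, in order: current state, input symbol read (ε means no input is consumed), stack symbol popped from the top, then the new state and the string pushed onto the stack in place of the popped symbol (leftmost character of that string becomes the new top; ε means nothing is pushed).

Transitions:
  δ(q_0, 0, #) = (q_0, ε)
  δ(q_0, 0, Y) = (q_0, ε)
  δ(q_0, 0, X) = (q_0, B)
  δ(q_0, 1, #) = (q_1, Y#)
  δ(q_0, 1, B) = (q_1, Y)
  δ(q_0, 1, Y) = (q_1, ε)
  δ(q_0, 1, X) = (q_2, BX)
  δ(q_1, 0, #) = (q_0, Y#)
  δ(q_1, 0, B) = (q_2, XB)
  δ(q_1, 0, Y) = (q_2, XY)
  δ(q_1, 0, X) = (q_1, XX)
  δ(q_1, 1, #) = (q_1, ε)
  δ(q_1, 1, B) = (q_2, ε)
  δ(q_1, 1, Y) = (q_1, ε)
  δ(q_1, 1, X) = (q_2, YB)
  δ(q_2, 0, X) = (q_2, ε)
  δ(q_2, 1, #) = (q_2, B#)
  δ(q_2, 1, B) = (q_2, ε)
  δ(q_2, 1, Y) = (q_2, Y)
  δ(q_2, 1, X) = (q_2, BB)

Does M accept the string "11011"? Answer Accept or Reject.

(q_0, 11011, #)
  read 1, top #: go to q_1, push Y# → (q_1, 1011, Y#)
  read 1, top Y: go to q_1, push ε → (q_1, 011, #)
  read 0, top #: go to q_0, push Y# → (q_0, 11, Y#)
  read 1, top Y: go to q_1, push ε → (q_1, 1, #)
  read 1, top #: go to q_1, push ε → (q_1, ε, ε)
All input consumed and the stack is empty.

Accept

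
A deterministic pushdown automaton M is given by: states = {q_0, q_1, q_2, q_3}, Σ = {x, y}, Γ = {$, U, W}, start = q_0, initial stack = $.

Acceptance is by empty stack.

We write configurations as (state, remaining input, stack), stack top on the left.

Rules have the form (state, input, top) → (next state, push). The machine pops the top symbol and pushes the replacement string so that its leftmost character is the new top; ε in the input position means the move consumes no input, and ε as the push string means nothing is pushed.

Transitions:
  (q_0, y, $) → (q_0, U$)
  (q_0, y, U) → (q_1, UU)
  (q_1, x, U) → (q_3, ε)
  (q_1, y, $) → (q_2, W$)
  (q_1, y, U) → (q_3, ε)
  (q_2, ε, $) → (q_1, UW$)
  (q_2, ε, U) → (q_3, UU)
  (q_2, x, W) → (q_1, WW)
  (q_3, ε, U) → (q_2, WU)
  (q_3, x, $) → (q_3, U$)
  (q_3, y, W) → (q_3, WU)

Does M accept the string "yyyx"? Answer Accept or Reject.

(q_0, yyyx, $) ⊢ (q_0, yyx, U$) ⊢ (q_1, yx, UU$) ⊢ (q_3, x, U$) ⊢ (q_2, x, WU$) ⊢ (q_1, ε, WWU$)
All input consumed; stack is WWU$, not empty, and no further ε-move applies.

Reject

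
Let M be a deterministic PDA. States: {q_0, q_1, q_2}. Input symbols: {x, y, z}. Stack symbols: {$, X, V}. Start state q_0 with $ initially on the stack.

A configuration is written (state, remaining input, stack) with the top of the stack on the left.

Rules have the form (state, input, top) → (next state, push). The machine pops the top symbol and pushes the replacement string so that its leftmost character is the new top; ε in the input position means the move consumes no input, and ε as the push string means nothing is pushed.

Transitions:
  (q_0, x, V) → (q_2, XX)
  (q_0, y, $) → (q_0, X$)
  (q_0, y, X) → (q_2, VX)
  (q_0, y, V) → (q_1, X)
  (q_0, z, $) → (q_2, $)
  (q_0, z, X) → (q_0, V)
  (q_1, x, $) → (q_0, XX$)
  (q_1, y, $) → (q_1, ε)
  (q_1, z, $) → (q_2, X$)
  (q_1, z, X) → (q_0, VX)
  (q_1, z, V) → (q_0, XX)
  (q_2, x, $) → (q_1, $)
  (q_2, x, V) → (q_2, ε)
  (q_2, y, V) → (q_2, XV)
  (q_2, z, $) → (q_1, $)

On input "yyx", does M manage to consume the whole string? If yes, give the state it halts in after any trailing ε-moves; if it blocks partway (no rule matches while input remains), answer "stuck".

q_2

(q_0, yyx, $)
  read y, top $: go to q_0, push X$ → (q_0, yx, X$)
  read y, top X: go to q_2, push VX → (q_2, x, VX$)
  read x, top V: go to q_2, push ε → (q_2, ε, X$)
All input consumed; M is in state q_2.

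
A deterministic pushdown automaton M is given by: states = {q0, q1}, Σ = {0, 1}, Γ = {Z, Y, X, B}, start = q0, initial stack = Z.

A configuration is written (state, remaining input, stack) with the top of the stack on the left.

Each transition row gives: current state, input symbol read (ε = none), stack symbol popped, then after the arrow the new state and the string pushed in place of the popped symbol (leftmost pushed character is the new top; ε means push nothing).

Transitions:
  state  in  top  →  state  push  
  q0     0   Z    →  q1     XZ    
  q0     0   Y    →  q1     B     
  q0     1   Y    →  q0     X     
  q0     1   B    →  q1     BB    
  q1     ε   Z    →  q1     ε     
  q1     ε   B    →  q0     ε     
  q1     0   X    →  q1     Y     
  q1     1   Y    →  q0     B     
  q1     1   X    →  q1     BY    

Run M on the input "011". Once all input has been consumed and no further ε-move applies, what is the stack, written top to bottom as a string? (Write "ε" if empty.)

XZ

(q0, 011, Z) ⊢ (q1, 11, XZ) ⊢ (q1, 1, BYZ) ⊢ (q0, 1, YZ) ⊢ (q0, ε, XZ)
All input consumed in state q0 with stack XZ.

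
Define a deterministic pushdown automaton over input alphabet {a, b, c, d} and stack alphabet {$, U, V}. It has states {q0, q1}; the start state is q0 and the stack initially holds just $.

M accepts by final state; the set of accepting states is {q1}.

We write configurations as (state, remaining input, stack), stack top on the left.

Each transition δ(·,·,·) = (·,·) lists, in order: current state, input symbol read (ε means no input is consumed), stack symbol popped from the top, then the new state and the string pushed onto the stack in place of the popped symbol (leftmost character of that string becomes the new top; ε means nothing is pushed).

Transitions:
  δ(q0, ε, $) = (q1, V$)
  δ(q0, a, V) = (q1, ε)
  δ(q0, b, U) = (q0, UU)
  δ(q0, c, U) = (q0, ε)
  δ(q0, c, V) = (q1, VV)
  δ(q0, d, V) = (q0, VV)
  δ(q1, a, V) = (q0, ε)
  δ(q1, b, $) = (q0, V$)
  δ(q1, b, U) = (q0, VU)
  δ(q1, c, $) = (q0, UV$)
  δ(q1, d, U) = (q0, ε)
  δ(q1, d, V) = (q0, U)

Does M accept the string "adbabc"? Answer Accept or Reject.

(q0, adbabc, $)
  ε-move, top $: go to q1, push V$ → (q1, adbabc, V$)
  read a, top V: go to q0, push ε → (q0, dbabc, $)
  ε-move, top $: go to q1, push V$ → (q1, dbabc, V$)
  read d, top V: go to q0, push U → (q0, babc, U$)
  read b, top U: go to q0, push UU → (q0, abc, UU$)
No transition applies at (q0, abc, UU$); input not fully consumed.

Reject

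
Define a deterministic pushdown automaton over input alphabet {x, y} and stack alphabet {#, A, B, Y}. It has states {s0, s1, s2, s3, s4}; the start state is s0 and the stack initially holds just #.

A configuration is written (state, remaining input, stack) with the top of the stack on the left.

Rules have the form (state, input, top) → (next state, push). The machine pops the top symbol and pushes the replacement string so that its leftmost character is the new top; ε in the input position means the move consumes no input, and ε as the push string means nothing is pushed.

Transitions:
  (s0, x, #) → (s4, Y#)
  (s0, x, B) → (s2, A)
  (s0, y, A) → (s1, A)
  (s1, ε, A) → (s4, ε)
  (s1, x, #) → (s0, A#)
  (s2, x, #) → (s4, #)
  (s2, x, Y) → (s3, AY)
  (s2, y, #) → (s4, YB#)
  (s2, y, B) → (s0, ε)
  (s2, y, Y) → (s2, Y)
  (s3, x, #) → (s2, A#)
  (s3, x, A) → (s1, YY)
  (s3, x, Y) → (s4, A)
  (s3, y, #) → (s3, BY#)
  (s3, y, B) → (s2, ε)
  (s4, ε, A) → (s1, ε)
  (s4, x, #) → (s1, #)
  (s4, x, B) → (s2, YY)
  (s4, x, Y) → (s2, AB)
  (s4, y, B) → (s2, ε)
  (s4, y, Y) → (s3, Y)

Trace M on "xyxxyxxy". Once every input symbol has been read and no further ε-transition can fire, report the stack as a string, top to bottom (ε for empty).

(s0, xyxxyxxy, #)
  read x, top #: go to s4, push Y# → (s4, yxxyxxy, Y#)
  read y, top Y: go to s3, push Y → (s3, xxyxxy, Y#)
  read x, top Y: go to s4, push A → (s4, xyxxy, A#)
  ε-move, top A: go to s1, push ε → (s1, xyxxy, #)
  read x, top #: go to s0, push A# → (s0, yxxy, A#)
  read y, top A: go to s1, push A → (s1, xxy, A#)
  ε-move, top A: go to s4, push ε → (s4, xxy, #)
  read x, top #: go to s1, push # → (s1, xy, #)
  read x, top #: go to s0, push A# → (s0, y, A#)
  read y, top A: go to s1, push A → (s1, ε, A#)
  ε-move, top A: go to s4, push ε → (s4, ε, #)
All input consumed in state s4 with stack #.

#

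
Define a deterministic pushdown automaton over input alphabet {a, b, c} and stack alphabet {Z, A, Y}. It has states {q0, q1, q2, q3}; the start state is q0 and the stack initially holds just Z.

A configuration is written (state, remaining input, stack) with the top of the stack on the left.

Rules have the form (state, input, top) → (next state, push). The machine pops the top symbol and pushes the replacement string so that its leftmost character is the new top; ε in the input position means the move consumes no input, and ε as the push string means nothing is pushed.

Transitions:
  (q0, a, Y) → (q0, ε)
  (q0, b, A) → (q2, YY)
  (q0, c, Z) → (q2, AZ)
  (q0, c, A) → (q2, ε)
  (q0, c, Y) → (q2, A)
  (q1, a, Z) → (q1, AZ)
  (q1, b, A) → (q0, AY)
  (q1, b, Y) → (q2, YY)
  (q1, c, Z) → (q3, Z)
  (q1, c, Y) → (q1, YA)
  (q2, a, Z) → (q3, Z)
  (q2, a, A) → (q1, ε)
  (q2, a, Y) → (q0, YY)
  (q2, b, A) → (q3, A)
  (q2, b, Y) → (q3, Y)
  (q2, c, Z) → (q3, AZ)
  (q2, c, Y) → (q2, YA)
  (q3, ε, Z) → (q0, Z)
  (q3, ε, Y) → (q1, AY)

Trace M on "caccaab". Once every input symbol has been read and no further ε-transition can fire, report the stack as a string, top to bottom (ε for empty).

(q0, caccaab, Z)
  read c, top Z: go to q2, push AZ → (q2, accaab, AZ)
  read a, top A: go to q1, push ε → (q1, ccaab, Z)
  read c, top Z: go to q3, push Z → (q3, caab, Z)
  ε-move, top Z: go to q0, push Z → (q0, caab, Z)
  read c, top Z: go to q2, push AZ → (q2, aab, AZ)
  read a, top A: go to q1, push ε → (q1, ab, Z)
  read a, top Z: go to q1, push AZ → (q1, b, AZ)
  read b, top A: go to q0, push AY → (q0, ε, AYZ)
All input consumed in state q0 with stack AYZ.

AYZ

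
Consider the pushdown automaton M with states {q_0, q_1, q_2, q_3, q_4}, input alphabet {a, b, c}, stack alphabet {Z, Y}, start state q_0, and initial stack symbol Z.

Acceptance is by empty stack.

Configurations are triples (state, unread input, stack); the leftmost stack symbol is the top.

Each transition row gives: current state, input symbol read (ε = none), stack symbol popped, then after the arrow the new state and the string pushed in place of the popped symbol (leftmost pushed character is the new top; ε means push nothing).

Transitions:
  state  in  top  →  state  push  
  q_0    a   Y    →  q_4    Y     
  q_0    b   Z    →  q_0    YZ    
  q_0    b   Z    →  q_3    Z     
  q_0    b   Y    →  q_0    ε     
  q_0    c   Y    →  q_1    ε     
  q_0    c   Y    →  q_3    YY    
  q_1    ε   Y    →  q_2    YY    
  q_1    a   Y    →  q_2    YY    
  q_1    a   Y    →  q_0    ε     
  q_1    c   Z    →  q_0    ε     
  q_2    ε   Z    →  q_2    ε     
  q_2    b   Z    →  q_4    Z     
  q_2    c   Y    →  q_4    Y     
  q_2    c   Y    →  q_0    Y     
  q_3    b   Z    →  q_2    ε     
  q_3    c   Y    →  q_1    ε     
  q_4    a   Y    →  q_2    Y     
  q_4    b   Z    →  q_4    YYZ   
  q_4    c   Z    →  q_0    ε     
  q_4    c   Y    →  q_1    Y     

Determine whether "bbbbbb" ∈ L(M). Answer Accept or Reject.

One accepting computation: (q_0, bbbbbb, Z) ⊢ (q_0, bbbbb, YZ) ⊢ (q_0, bbbb, Z) ⊢ (q_0, bbb, YZ) ⊢ (q_0, bb, Z) ⊢ (q_3, b, Z) ⊢ (q_2, ε, ε)
All input consumed and the stack is empty.

Accept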